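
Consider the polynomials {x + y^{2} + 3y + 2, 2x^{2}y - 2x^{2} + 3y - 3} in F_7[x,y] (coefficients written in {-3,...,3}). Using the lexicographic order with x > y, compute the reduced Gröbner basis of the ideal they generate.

G = {x + y^{2} + 3y + 2, y^{5} - 2y^{4} - y^{2} - 3y - 2}

f_1 = x + y^{2} + 3y + 2, LT = x.
f_2 = 2x^{2}y - 2x^{2} + 3y - 3, LT = x^{2}y.

S(f_1,f_2): lcm = x^{2}y. S = x^{2} + xy^{3} + 3xy^{2} + 2xy + 2y - 2.
  leading term x^{2}: subtract (x)·f_1 from x^{2} + xy^{3} + 3xy^{2} + 2xy + 2y - 2 → xy^{3} + 2xy^{2} - xy - 2x + 2y - 2
  leading term xy^{3}: subtract (y^{3})·f_1 from xy^{3} + 2xy^{2} - xy - 2x + 2y - 2 → 2xy^{2} - xy - 2x - y^{5} - 3y^{4} - 2y^{3} + 2y - 2
  leading term xy^{2}: subtract (2y^{2})·f_1 from 2xy^{2} - xy - 2x - y^{5} - 3y^{4} - 2y^{3} + 2y - 2 → -xy - 2x - y^{5} + 2y^{4} - y^{3} + 3y^{2} + 2y - 2
  leading term xy: subtract (-y)·f_1 from -xy - 2x - y^{5} + 2y^{4} - y^{3} + 3y^{2} + 2y - 2 → -2x - y^{5} + 2y^{4} - y^{2} - 3y - 2
  leading term x: subtract (-2)·f_1 from -2x - y^{5} + 2y^{4} - y^{2} - 3y - 2 → -y^{5} + 2y^{4} + y^{2} + 3y + 2
  leading term y^{5}: no divisor's leading term divides it; move -y^{5} to the remainder.
  leading term y^{4}: no divisor's leading term divides it; move 2y^{4} to the remainder.
  leading term y^{2}: no divisor's leading term divides it; move y^{2} to the remainder.
  leading term y: no divisor's leading term divides it; move 3y to the remainder.
  leading term 1: no divisor's leading term divides it; move 2 to the remainder.
  remainder -y^{5} + 2y^{4} + y^{2} + 3y + 2 ≠ 0; add g_3 = -y^{5} + 2y^{4} + y^{2} + 3y + 2 to the basis.

The other S-polynomials (S(f_1,g_3), S(f_2,g_3)) all reduce to 0 modulo the current basis, so we have a Gröbner basis.
Inter-reduce: drop elements whose leading term is divisible by another's, tail-reduce, and make monic.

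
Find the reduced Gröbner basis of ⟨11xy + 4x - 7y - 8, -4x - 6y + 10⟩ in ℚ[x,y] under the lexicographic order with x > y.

G = {x + 3/2y - 5/2, y² - 29/33y - 4/33}

f_1 = 11xy + 4x - 7y - 8, LT = xy.
f_2 = -4x - 6y + 10, LT = x.

S(f_1,f_2): lcm = xy. S = 4/11x - 3/2y² + 41/22y - 8/11.
  leading term x: subtract (-1/11)·f_2 from 4/11x - 3/2y² + 41/22y - 8/11 → -3/2y² + 29/22y + 2/11
  leading term y²: no divisor's leading term divides it; move -3/2y² to the remainder.
  leading term y: no divisor's leading term divides it; move 29/22y to the remainder.
  leading term 1: no divisor's leading term divides it; move 2/11 to the remainder.
  remainder -3/2y² + 29/22y + 2/11 ≠ 0; add g_3 = -3/2y² + 29/22y + 2/11 to the basis.

S(f_1,g_3): lcm = xy². S = 41/33xy + 4/33x - 7/11y² - 8/11y.
  leading term xy: subtract (41/363)·f_1 from 41/33xy + 4/33x - 7/11y² - 8/11y → -40/121x - 7/11y² + 23/363y + 328/363
  leading term x: subtract (10/121)·f_2 from -40/121x - 7/11y² + 23/363y + 328/363 → -7/11y² + 203/363y + 28/363
  leading term y²: subtract (14/33)·g_3 from -7/11y² + 203/363y + 28/363 → 0
  remainder 0.

S(f_2,g_3): leading monomials are coprime, so the S-polynomial reduces to 0 (Buchberger's first criterion).
Every S-polynomial of the final basis reduces to 0, so we have a Gröbner basis.
Inter-reduce: drop elements whose leading term is divisible by another's, tail-reduce, and make monic.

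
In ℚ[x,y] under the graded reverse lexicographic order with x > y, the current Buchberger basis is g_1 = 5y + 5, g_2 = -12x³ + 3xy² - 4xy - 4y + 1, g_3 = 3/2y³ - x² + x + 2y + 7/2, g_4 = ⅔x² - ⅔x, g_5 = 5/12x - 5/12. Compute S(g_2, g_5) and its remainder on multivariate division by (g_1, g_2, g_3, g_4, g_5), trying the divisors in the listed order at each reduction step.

S(g_2, g_5) = -¼xy² + x² + ⅓xy + ⅓y - 1/12; remainder on division = 0.

lcm(LM(g_2), LM(g_5)) = x³.
S = (lcm/LT(g_2))·g_2 − (lcm/LT(g_5))·g_5 = -¼xy² + x² + ⅓xy + ⅓y - 1/12.
Reduce S modulo (g_1, g_2, g_3, g_4, g_5) in that order:
  leading term xy²: subtract (-1/20xy)·g_1 from -¼xy² + x² + ⅓xy + ⅓y - 1/12 → x² + 7/12xy + ⅓y - 1/12
  leading term x²: subtract (3/2)·g_4 from x² + 7/12xy + ⅓y - 1/12 → 7/12xy + x + ⅓y - 1/12
  leading term xy: subtract (7/60x)·g_1 from 7/12xy + x + ⅓y - 1/12 → 5/12x + ⅓y - 1/12
  leading term x: subtract (1)·g_5 from 5/12x + ⅓y - 1/12 → ⅓y + ⅓
  leading term y: subtract (1/15)·g_1 from ⅓y + ⅓ → 0
The remainder is 0, so this S-polynomial contributes no new basis element.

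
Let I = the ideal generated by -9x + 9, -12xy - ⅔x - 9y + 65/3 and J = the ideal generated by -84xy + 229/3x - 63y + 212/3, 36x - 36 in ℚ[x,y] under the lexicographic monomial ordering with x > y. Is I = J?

Yes, the ideals are equal.

Equality of ideals is decidable: compute both reduced Gröbner bases (unique for the ordering) and check whether they agree.
Buchberger on the first generating set:
f_1 = -9x + 9, LT = x.
f_2 = -12xy - ⅔x - 9y + 65/3, LT = xy.

S(f_1,f_2): lcm = xy. S = -1/18x - 7/4y + 65/36.
  leading term x: subtract (1/162)·f_1 from -1/18x - 7/4y + 65/36 → -7/4y + 7/4
  leading term y: no divisor's leading term divides it; move -7/4y to the remainder.
  leading term 1: no divisor's leading term divides it; move 7/4 to the remainder.
  remainder -7/4y + 7/4 ≠ 0; add g_3 = -7/4y + 7/4 to the basis.

S(f_1,g_3): leading monomials are coprime, so the S-polynomial reduces to 0 (Buchberger's first criterion).
S(f_2,g_3): lcm = xy. S = 19/18x + ¾y - 65/36.
  leading term x: subtract (-19/162)·f_1 from 19/18x + ¾y - 65/36 → ¾y - ¾
  leading term y: subtract (-3/7)·g_3 from ¾y - ¾ → 0
  remainder 0.

Every S-polynomial of the final basis reduces to 0, so we have a Gröbner basis.
Inter-reduce: drop elements whose leading term is divisible by another's, tail-reduce, and make monic.
Reduced Gröbner basis: {x - 1, y - 1}.

Buchberger on the second generating set:
h_1 = -84xy + 229/3x - 63y + 212/3, LT = xy.
h_2 = 36x - 36, LT = x.

S(h_1,h_2): lcm = xy. S = -229/252x + 7/4y - 53/63.
  leading term x: subtract (-229/9072)·h_2 from -229/252x + 7/4y - 53/63 → 7/4y - 7/4
  leading term y: no divisor's leading term divides it; move 7/4y to the remainder.
  leading term 1: no divisor's leading term divides it; move -7/4 to the remainder.
  remainder 7/4y - 7/4 ≠ 0; add k_3 = 7/4y - 7/4 to the basis.

S(h_1,k_3): lcm = xy. S = 23/252x + ¾y - 53/63.
  leading term x: subtract (23/9072)·h_2 from 23/252x + ¾y - 53/63 → ¾y - ¾
  leading term y: subtract (3/7)·k_3 from ¾y - ¾ → 0
  remainder 0.

S(h_2,k_3): leading monomials are coprime, so the S-polynomial reduces to 0 (Buchberger's first criterion).
Every S-polynomial of the final basis reduces to 0, so we have a Gröbner basis.
Inter-reduce: drop elements whose leading term is divisible by another's, tail-reduce, and make monic.
Reduced Gröbner basis: {x - 1, y - 1}.

The two bases agree; hence the ideals are identical.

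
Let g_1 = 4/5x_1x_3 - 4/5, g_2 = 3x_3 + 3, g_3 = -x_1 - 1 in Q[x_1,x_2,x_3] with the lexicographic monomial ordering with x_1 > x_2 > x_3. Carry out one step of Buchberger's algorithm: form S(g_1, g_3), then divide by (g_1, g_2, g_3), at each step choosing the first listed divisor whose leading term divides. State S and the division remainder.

lcm(LM(g_1), LM(g_3)) = x_1x_3.
S = (lcm/LT(g_1))·g_1 − (lcm/LT(g_3))·g_3 = -x_3 - 1.
Reduce S modulo (g_1, g_2, g_3) in that order:
  leading term x_3: subtract (-1/3)·g_2 from -x_3 - 1 → 0
The remainder is 0, so this S-polynomial contributes no new basis element.

S(g_1, g_3) = -x_3 - 1; remainder on division = 0.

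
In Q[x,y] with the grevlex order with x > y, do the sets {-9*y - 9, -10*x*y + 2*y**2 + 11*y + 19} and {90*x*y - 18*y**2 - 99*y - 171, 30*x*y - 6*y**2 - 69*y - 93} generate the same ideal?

For a fixed monomial order, each ideal has a unique reduced Gröbner basis; comparing bases decides equality.
Buchberger on the first generating set:
f_1 = -9*y - 9, LT = y.
f_2 = -10*x*y + 2*y**2 + 11*y + 19, LT = x*y.

S(f_1,f_2): lcm = x*y. S = 1/5*y**2 + x + 11/10*y + 19/10.
  leading term y**2: subtract (-1/45*y)·f_1 from 1/5*y**2 + x + 11/10*y + 19/10 → x + 9/10*y + 19/10
  leading term x: no divisor's leading term divides it; move x to the remainder.
  leading term y: subtract (-1/10)·f_1 from 9/10*y + 19/10 → 1
  leading term 1: no divisor's leading term divides it; move 1 to the remainder.
  remainder x + 1 ≠ 0; add g_3 = x + 1 to the basis.

The other S-polynomials (S(f_1,g_3), S(f_2,g_3)) all reduce to 0 modulo the current basis, so we have a Gröbner basis.
Inter-reduce: drop elements whose leading term is divisible by another's, tail-reduce, and make monic.
Reduced Gröbner basis: {x + 1, y + 1}.

Buchberger on the second generating set:
h_1 = 90*x*y - 18*y**2 - 99*y - 171, LT = x*y.
h_2 = 30*x*y - 6*y**2 - 69*y - 93, LT = x*y.

S(h_1,h_2): lcm = x*y. S = 6/5*y + 6/5.
  leading term y: no divisor's leading term divides it; move 6/5*y to the remainder.
  leading term 1: no divisor's leading term divides it; move 6/5 to the remainder.
  remainder 6/5*y + 6/5 ≠ 0; add k_3 = 6/5*y + 6/5 to the basis.

S(h_1,k_3): lcm = x*y. S = -1/5*y**2 - x - 11/10*y - 19/10.
  leading term y**2: subtract (-1/6*y)·k_3 from -1/5*y**2 - x - 11/10*y - 19/10 → -x - 9/10*y - 19/10
  leading term x: no divisor's leading term divides it; move -x to the remainder.
  leading term y: subtract (-3/4)·k_3 from -9/10*y - 19/10 → -1
  leading term 1: no divisor's leading term divides it; move -1 to the remainder.
  remainder -x - 1 ≠ 0; add k_4 = -x - 1 to the basis.

The other S-polynomials (S(h_2,k_3), S(h_1,k_4), S(h_2,k_4), S(k_3,k_4)) all reduce to 0 modulo the current basis, so we have a Gröbner basis.
Inter-reduce: drop elements whose leading term is divisible by another's, tail-reduce, and make monic.
Reduced Gröbner basis: {x + 1, y + 1}.

These coincide, so the ideals are equal.

Yes, the ideals are equal.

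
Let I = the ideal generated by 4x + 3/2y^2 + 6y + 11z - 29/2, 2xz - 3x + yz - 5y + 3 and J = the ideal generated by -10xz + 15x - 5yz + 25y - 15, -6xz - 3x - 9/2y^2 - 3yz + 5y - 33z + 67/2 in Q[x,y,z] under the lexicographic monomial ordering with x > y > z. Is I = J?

No, the ideals differ.

Equality of ideals is decidable: compute both reduced Gröbner bases (unique for the ordering) and check whether they agree.
Buchberger on the first generating set:
f_1 = 4x + 3/2y^2 + 6y + 11z - 29/2, LT = x.
f_2 = 2xz - 3x + yz - 5y + 3, LT = xz.

S(f_1,f_2): lcm = xz. S = 3/2x + 3/8y^2z + yz + 5/2y + 11/4z^2 - 29/8z - 3/2.
  leading term x: subtract (3/8)·f_1 from 3/2x + 3/8y^2z + yz + 5/2y + 11/4z^2 - 29/8z - 3/2 → 3/8y^2z - 9/16y^2 + yz + 1/4y + 11/4z^2 - 31/4z + 63/16
  leading term y^2z: no divisor's leading term divides it; move 3/8y^2z to the remainder.
  leading term y^2: no divisor's leading term divides it; move -9/16y^2 to the remainder.
  leading term yz: no divisor's leading term divides it; move yz to the remainder.
  leading term y: no divisor's leading term divides it; move 1/4y to the remainder.
  leading term z^2: no divisor's leading term divides it; move 11/4z^2 to the remainder.
  leading term z: no divisor's leading term divides it; move -31/4z to the remainder.
  leading term 1: no divisor's leading term divides it; move 63/16 to the remainder.
  remainder 3/8y^2z - 9/16y^2 + yz + 1/4y + 11/4z^2 - 31/4z + 63/16 ≠ 0; add g_3 = 3/8y^2z - 9/16y^2 + yz + 1/4y + 11/4z^2 - 31/4z + 63/16 to the basis.

The other S-polynomials (S(f_1,g_3), S(f_2,g_3)) all reduce to 0 modulo the current basis, so we have a Gröbner basis.
Inter-reduce: drop elements whose leading term is divisible by another's, tail-reduce, and make monic.
Reduced Gröbner basis: {x + 3/8y^2 + 3/2y + 11/4z - 29/8, y^2z - 3/2y^2 + 8/3yz + 2/3y + 22/3z^2 - 62/3z + 21/2}.

Buchberger on the second generating set:
h_1 = -10xz + 15x - 5yz + 25y - 15, LT = xz.
h_2 = -6xz - 3x - 9/2y^2 - 3yz + 5y - 33z + 67/2, LT = xz.

S(h_1,h_2): lcm = xz. S = -2x - 3/4y^2 - 5/3y - 11/2z + 85/12.
  leading term x: no divisor's leading term divides it; move -2x to the remainder.
  leading term y^2: no divisor's leading term divides it; move -3/4y^2 to the remainder.
  leading term y: no divisor's leading term divides it; move -5/3y to the remainder.
  leading term z: no divisor's leading term divides it; move -11/2z to the remainder.
  leading term 1: no divisor's leading term divides it; move 85/12 to the remainder.
  remainder -2x - 3/4y^2 - 5/3y - 11/2z + 85/12 ≠ 0; add k_3 = -2x - 3/4y^2 - 5/3y - 11/2z + 85/12 to the basis.

S(h_1,k_3): lcm = xz. S = -3/2x - 3/8y^2z - 1/3yz - 5/2y - 11/4z^2 + 85/24z + 3/2.
  leading term x: subtract (3/4)·k_3 from -3/2x - 3/8y^2z - 1/3yz - 5/2y - 11/4z^2 + 85/24z + 3/2 → -3/8y^2z + 9/16y^2 - 1/3yz - 5/4y - 11/4z^2 + 23/3z - 61/16
  leading term y^2z: no divisor's leading term divides it; move -3/8y^2z to the remainder.
  leading term y^2: no divisor's leading term divides it; move 9/16y^2 to the remainder.
  leading term yz: no divisor's leading term divides it; move -1/3yz to the remainder.
  leading term y: no divisor's leading term divides it; move -5/4y to the remainder.
  leading term z^2: no divisor's leading term divides it; move -11/4z^2 to the remainder.
  leading term z: no divisor's leading term divides it; move 23/3z to the remainder.
  leading term 1: no divisor's leading term divides it; move -61/16 to the remainder.
  remainder -3/8y^2z + 9/16y^2 - 1/3yz - 5/4y - 11/4z^2 + 23/3z - 61/16 ≠ 0; add k_4 = -3/8y^2z + 9/16y^2 - 1/3yz - 5/4y - 11/4z^2 + 23/3z - 61/16 to the basis.

The other S-polynomials (S(h_2,k_3), S(h_1,k_4), S(h_2,k_4), S(k_3,k_4)) all reduce to 0 modulo the current basis, so we have a Gröbner basis.
Inter-reduce: drop elements whose leading term is divisible by another's, tail-reduce, and make monic.
Reduced Gröbner basis: {x + 3/8y^2 + 5/6y + 11/4z - 85/24, y^2z - 3/2y^2 + 8/9yz + 10/3y + 22/3z^2 - 184/9z + 61/6}.

The bases are distinct; the ideals are different.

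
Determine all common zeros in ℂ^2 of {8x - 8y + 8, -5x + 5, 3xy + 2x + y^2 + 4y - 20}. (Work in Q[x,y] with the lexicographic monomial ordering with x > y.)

Compute a lex Gröbner basis by Buchberger's algorithm.
f_1 = 8x - 8y + 8, LT = x.
f_2 = -5x + 5, LT = x.
f_3 = 3xy + 2x + y^2 + 4y - 20, LT = xy.

S(f_1,f_2): lcm = x. S = -y + 2.
  leading term y: no divisor's leading term divides it; move -y to the remainder.
  leading term 1: no divisor's leading term divides it; move 2 to the remainder.
  remainder -y + 2 ≠ 0; add h_4 = -y + 2 to the basis.

The other S-polynomials (S(f_1,f_3), S(f_2,f_3), S(f_1,h_4), S(f_2,h_4), S(f_3,h_4)) all reduce to 0 modulo the current basis, so we have a Gröbner basis.
Inter-reduce: drop elements whose leading term is divisible by another's, tail-reduce, and make monic.
Reduced Gröbner basis: {x - 1, y - 2}.

From the last basis element, y - 2 = 0, so y takes values in {2}. Each choice, substituted upward through the basis, yields the corresponding point(s) of the solution set.
  y = 2: the earlier basis element becomes x - 1 = 0, giving x = 1 — point (1, 2).
Check: every point annihilates each of the original generators.

{(1, 2)}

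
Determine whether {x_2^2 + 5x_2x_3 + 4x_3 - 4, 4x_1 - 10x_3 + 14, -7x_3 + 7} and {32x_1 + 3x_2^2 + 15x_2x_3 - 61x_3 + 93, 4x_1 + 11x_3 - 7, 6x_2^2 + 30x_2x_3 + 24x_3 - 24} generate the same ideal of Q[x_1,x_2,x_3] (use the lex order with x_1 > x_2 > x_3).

Yes, the ideals are equal.

Since reduced Gröbner bases are canonical representatives of ideals under a given ordering, it suffices to compute and compare them.
Buchberger on the first generating set:
f_1 = x_2^2 + 5x_2x_3 + 4x_3 - 4, LT = x_2^2.
f_2 = 4x_1 - 10x_3 + 14, LT = x_1.
f_3 = -7x_3 + 7, LT = x_3.

The S-polynomials (S(f_1,f_2), S(f_1,f_3), S(f_2,f_3)) all reduce to 0 modulo the current basis, so we have a Gröbner basis.
Inter-reduce: drop elements whose leading term is divisible by another's, tail-reduce, and make monic.
Reduced Gröbner basis: {x_1 + 1, x_2^2 + 5x_2, x_3 - 1}.

Buchberger on the second generating set:
h_1 = 32x_1 + 3x_2^2 + 15x_2x_3 - 61x_3 + 93, LT = x_1.
h_2 = 4x_1 + 11x_3 - 7, LT = x_1.
h_3 = 6x_2^2 + 30x_2x_3 + 24x_3 - 24, LT = x_2^2.

S(h_1,h_2): lcm = x_1. S = 3/32x_2^2 + 15/32x_2x_3 - 149/32x_3 + 149/32.
  reduce S modulo (h_1, h_2, h_3):
  remainder -161/32x_3 + 161/32 ≠ 0; add k_4 = -161/32x_3 + 161/32 to the basis.

The other S-polynomials (S(h_1,h_3), S(h_2,h_3), S(h_1,k_4), S(h_2,k_4), S(h_3,k_4)) all reduce to 0 modulo the current basis, so we have a Gröbner basis.
Inter-reduce: drop elements whose leading term is divisible by another's, tail-reduce, and make monic.
Reduced Gröbner basis: {x_1 + 1, x_2^2 + 5x_2, x_3 - 1}.

Same reduced basis, so the two generating sets span the same ideal.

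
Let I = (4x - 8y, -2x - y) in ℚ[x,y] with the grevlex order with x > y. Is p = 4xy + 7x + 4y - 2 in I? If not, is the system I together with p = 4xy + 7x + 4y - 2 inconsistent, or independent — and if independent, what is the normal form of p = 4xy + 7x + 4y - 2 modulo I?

Adjoining 4xy + 7x + 4y - 2 makes the ideal the whole ring: the system is inconsistent.

First compute the reduced Gröbner basis of I by Buchberger's algorithm.
f_1 = 4x - 8y, LT = x.
f_2 = -2x - y, LT = x.

S(f_1,f_2): lcm = x. S = -5/2y.
  leading term y: no divisor's leading term divides it; move -5/2y to the remainder.
  remainder -5/2y ≠ 0; add h_3 = -5/2y to the basis.

The other S-polynomials (S(f_1,h_3), S(f_2,h_3)) all reduce to 0 modulo the current basis, so we have a Gröbner basis.
Inter-reduce: drop elements whose leading term is divisible by another's, tail-reduce, and make monic.
Reduced Gröbner basis: {x, y}.
Label its elements g_1 = x, g_2 = y.

Reduce p = 4xy + 7x + 4y - 2 modulo G:
  leading term xy: subtract (4y)·g_1 from 4xy + 7x + 4y - 2 → 7x + 4y - 2
  leading term x: subtract (7)·g_1 from 7x + 4y - 2 → 4y - 2
  leading term y: subtract (4)·g_2 from 4y - 2 → -2
  leading term 1: no divisor's leading term divides it; move -2 to the remainder.
  normal form = -2.
The normal form is nonzero, so p ∉ I. Since p minus its normal form lies in I, I + (p) = I + (r) where r = -2; decide whether this ideal is the whole ring.
Here r = -2 is a nonzero constant, hence a unit: 1 ∈ I + (p), the Gröbner basis of I + (p) is {1}, and the enlarged system has no common solution — adjoining p is inconsistent.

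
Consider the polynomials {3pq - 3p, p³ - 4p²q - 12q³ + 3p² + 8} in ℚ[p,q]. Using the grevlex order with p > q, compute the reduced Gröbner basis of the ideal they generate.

G = {q⁴ - q³ - ⅔q + ⅔, p³ - 12q³ - p² + 8, pq - p}

Buchberger's algorithm terminates because the ascending chain of leading-term ideals stabilizes.

f_1 = 3pq - 3p, LT = pq.
f_2 = p³ - 4p²q - 12q³ + 3p² + 8, LT = p³.

S(f_1,f_2): lcm = p³q. S = 4p²q² + 12q⁴ - p³ - 3p²q - 8q.
  reduce S modulo (f_1, f_2):
  remainder 12q⁴ - 12q³ - 8q + 8 ≠ 0; add g_3 = 12q⁴ - 12q³ - 8q + 8 to the basis.

The other S-polynomials (S(f_1,g_3), S(f_2,g_3)) all reduce to 0 modulo the current basis, so we have a Gröbner basis.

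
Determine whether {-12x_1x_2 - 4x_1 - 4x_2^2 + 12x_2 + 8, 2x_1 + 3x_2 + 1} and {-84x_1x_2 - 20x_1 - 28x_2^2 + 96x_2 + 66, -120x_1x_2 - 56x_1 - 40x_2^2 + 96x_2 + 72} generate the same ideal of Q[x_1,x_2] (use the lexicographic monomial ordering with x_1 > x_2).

Equality of ideals is decidable: compute both reduced Gröbner bases (unique for the ordering) and check whether they agree.
Buchberger on the first generating set:
f_1 = -12x_1x_2 - 4x_1 - 4x_2^2 + 12x_2 + 8, LT = x_1x_2.
f_2 = 2x_1 + 3x_2 + 1, LT = x_1.

S(f_1,f_2): lcm = x_1x_2. S = 1/3x_1 - 7/6x_2^2 - 3/2x_2 - 2/3.
  reduce S modulo (f_1, f_2):
  remainder -7/6x_2^2 - 2x_2 - 5/6 ≠ 0; add g_3 = -7/6x_2^2 - 2x_2 - 5/6 to the basis.

The other S-polynomials (S(f_1,g_3), S(f_2,g_3)) all reduce to 0 modulo the current basis, so we have a Gröbner basis.
Inter-reduce: drop elements whose leading term is divisible by another's, tail-reduce, and make monic.
Reduced Gröbner basis: {x_1 + 3/2x_2 + 1/2, x_2^2 + 12/7x_2 + 5/7}.

Buchberger on the second generating set:
h_1 = -84x_1x_2 - 20x_1 - 28x_2^2 + 96x_2 + 66, LT = x_1x_2.
h_2 = -120x_1x_2 - 56x_1 - 40x_2^2 + 96x_2 + 72, LT = x_1x_2.

S(h_1,h_2): lcm = x_1x_2. S = -8/35x_1 - 12/35x_2 - 13/70.
  reduce S modulo (h_1, h_2):
  remainder -8/35x_1 - 12/35x_2 - 13/70 ≠ 0; add k_3 = -8/35x_1 - 12/35x_2 - 13/70 to the basis.

S(h_1,k_3): lcm = x_1x_2. S = 5/21x_1 - 7/6x_2^2 - 219/112x_2 - 11/14.
  reduce S modulo (h_1, h_2, k_3):
  remainder -7/6x_2^2 - 37/16x_2 - 47/48 ≠ 0; add k_4 = -7/6x_2^2 - 37/16x_2 - 47/48 to the basis.

The other S-polynomials (S(h_2,k_3), S(h_1,k_4), S(h_2,k_4), S(k_3,k_4)) all reduce to 0 modulo the current basis, so we have a Gröbner basis.
Inter-reduce: drop elements whose leading term is divisible by another's, tail-reduce, and make monic.
Reduced Gröbner basis: {x_1 + 3/2x_2 + 13/16, x_2^2 + 111/56x_2 + 47/56}.

The bases are distinct; the ideals are different.

No, the ideals differ.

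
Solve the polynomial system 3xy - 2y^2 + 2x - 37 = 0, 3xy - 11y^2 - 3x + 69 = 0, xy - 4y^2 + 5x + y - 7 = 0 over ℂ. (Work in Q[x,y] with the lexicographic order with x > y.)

Compute a lex Gröbner basis by Buchberger's algorithm.
f_1 = 3xy + 2x - 2y^2 - 37, LT = xy.
f_2 = 3xy - 3x - 11y^2 + 69, LT = xy.
f_3 = xy + 5x - 4y^2 + y - 7, LT = xy.

S(f_1,f_2): lcm = xy. S = 5/3x + 3y^2 - 106/3.
  leading term x: no divisor's leading term divides it; move 5/3x to the remainder.
  leading term y^2: no divisor's leading term divides it; move 3y^2 to the remainder.
  leading term 1: no divisor's leading term divides it; move -106/3 to the remainder.
  remainder 5/3x + 3y^2 - 106/3 ≠ 0; add h_4 = 5/3x + 3y^2 - 106/3 to the basis.

S(f_1,f_3): lcm = xy. S = -13/3x + 10/3y^2 - y - 16/3.
  leading term x: subtract (-13/5)·h_4 from -13/3x + 10/3y^2 - y - 16/3 → 167/15y^2 - y - 486/5
  leading term y^2: no divisor's leading term divides it; move 167/15y^2 to the remainder.
  leading term y: no divisor's leading term divides it; move -y to the remainder.
  leading term 1: no divisor's leading term divides it; move -486/5 to the remainder.
  remainder 167/15y^2 - y - 486/5 ≠ 0; add h_5 = 167/15y^2 - y - 486/5 to the basis.

S(f_1,h_4): lcm = xy. S = 2/3x - 9/5y^3 - 2/3y^2 + 106/5y - 37/3.
  leading term x: subtract (2/5)·h_4 from 2/3x - 9/5y^3 - 2/3y^2 + 106/5y - 37/3 → -9/5y^3 - 28/15y^2 + 106/5y + 9/5
  leading term y^3: subtract (-27/167y)·h_5 from -9/5y^3 - 28/15y^2 + 106/5y + 9/5 → -5081/2505y^2 + 916/167y + 9/5
  leading term y^2: subtract (-5081/27889)·h_5 from -5081/2505y^2 + 916/167y + 9/5 → 147891/27889y - 443673/27889
  leading term y: no divisor's leading term divides it; move 147891/27889y to the remainder.
  leading term 1: no divisor's leading term divides it; move -443673/27889 to the remainder.
  remainder 147891/27889y - 443673/27889 ≠ 0; add h_6 = 147891/27889y - 443673/27889 to the basis.

The other S-polynomials (S(f_2,f_3), S(f_2,h_4), S(f_3,h_4), S(f_1,h_5), S(f_2,h_5), S(f_3,h_5), S(h_4,h_5), S(f_1,h_6), S(f_2,h_6), S(f_3,h_6), S(h_4,h_6), S(h_5,h_6)) all reduce to 0 modulo the current basis, so we have a Gröbner basis.
Inter-reduce: drop elements whose leading term is divisible by another's, tail-reduce, and make monic.
Reduced Gröbner basis: {x - 5, y - 3}.

A lex Gröbner basis eliminates variables successively. Here y - 3 depends only on y, with roots {3}; lifting each root through the earlier basis elements recovers the full solutions.
  y = 3: the earlier basis element becomes x - 5 = 0, giving x = 5 — point (5, 3).
Check: every point annihilates each of the original generators.

{(5, 3)}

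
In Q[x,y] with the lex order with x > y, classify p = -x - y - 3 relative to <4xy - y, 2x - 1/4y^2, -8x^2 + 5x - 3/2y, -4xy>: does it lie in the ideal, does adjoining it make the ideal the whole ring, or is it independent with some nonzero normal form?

Adjoining -x - y - 3 makes the ideal the whole ring: the system is inconsistent.

First compute the reduced Gröbner basis of I by Buchberger's algorithm.
f_1 = 4xy - y, LT = xy.
f_2 = 2x - 1/4y^2, LT = x.
f_3 = -8x^2 + 5x - 3/2y, LT = x^2.
f_4 = -4xy, LT = xy.

S(f_1,f_2): lcm = xy. S = 1/8y^3 - 1/4y.
  leading term y^3: no divisor's leading term divides it; move 1/8y^3 to the remainder.
  leading term y: no divisor's leading term divides it; move -1/4y to the remainder.
  remainder 1/8y^3 - 1/4y ≠ 0; add h_5 = 1/8y^3 - 1/4y to the basis.

S(f_1,f_3): lcm = x^2y. S = 3/8xy - 3/16y^2.
  leading term xy: subtract (3/32)·f_1 from 3/8xy - 3/16y^2 → -3/16y^2 + 3/32y
  leading term y^2: no divisor's leading term divides it; move -3/16y^2 to the remainder.
  leading term y: no divisor's leading term divides it; move 3/32y to the remainder.
  remainder -3/16y^2 + 3/32y ≠ 0; add h_6 = -3/16y^2 + 3/32y to the basis.

S(f_1,f_4): lcm = xy. S = -1/4y.
  leading term y: no divisor's leading term divides it; move -1/4y to the remainder.
  remainder -1/4y ≠ 0; add h_7 = -1/4y to the basis.

S(f_2,f_3): lcm = x^2. S = -1/8xy^2 + 5/8x - 3/16y.
  leading term xy^2: subtract (-1/32y)·f_1 from -1/8xy^2 + 5/8x - 3/16y → 5/8x - 1/32y^2 - 3/16y
  leading term x: subtract (5/16)·f_2 from 5/8x - 1/32y^2 - 3/16y → 3/64y^2 - 3/16y
  leading term y^2: subtract (-1/4)·h_6 from 3/64y^2 - 3/16y → -21/128y
  leading term y: subtract (21/32)·h_7 from -21/128y → 0
  remainder 0.

S(f_2,f_4): lcm = xy. S = -1/8y^3.
  leading term y^3: subtract (-1)·h_5 from -1/8y^3 → -1/4y
  leading term y: subtract (1)·h_7 from -1/4y → 0
  remainder 0.

S(f_3,f_4): lcm = x^2y. S = -5/8xy + 3/16y^2.
  leading term xy: subtract (-5/32)·f_1 from -5/8xy + 3/16y^2 → 3/16y^2 - 5/32y
  leading term y^2: subtract (-1)·h_6 from 3/16y^2 - 5/32y → -1/16y
  leading term y: subtract (1/4)·h_7 from -1/16y → 0
  remainder 0.

S(f_1,h_5): lcm = xy^3. S = 2xy - 1/4y^3.
  leading term xy: subtract (1/2)·f_1 from 2xy - 1/4y^3 → -1/4y^3 + 1/2y
  leading term y^3: subtract (-2)·h_5 from -1/4y^3 + 1/2y → 0
  remainder 0.

S(f_2,h_5): leading monomials are coprime, so the S-polynomial reduces to 0 (Buchberger's first criterion).
S(f_3,h_5): leading monomials are coprime, so the S-polynomial reduces to 0 (Buchberger's first criterion).
S(f_4,h_5): lcm = xy^3. S = 2xy.
  leading term xy: subtract (1/2)·f_1 from 2xy → 1/2y
  leading term y: subtract (-2)·h_7 from 1/2y → 0
  remainder 0.

S(f_1,h_6): lcm = xy^2. S = 1/2xy - 1/4y^2.
  leading term xy: subtract (1/8)·f_1 from 1/2xy - 1/4y^2 → -1/4y^2 + 1/8y
  leading term y^2: subtract (4/3)·h_6 from -1/4y^2 + 1/8y → 0
  remainder 0.

S(f_2,h_6): leading monomials are coprime, so the S-polynomial reduces to 0 (Buchberger's first criterion).
S(f_3,h_6): leading monomials are coprime, so the S-polynomial reduces to 0 (Buchberger's first criterion).
S(f_4,h_6): lcm = xy^2. S = 1/2xy.
  leading term xy: subtract (1/8)·f_1 from 1/2xy → 1/8y
  leading term y: subtract (-1/2)·h_7 from 1/8y → 0
  remainder 0.

S(h_5,h_6): lcm = y^3. S = 1/2y^2 - 2y.
  leading term y^2: subtract (-8/3)·h_6 from 1/2y^2 - 2y → -7/4y
  leading term y: subtract (7)·h_7 from -7/4y → 0
  remainder 0.

S(f_1,h_7): lcm = xy. S = -1/4y.
  leading term y: subtract (1)·h_7 from -1/4y → 0
  remainder 0.

S(f_2,h_7): leading monomials are coprime, so the S-polynomial reduces to 0 (Buchberger's first criterion).
S(f_3,h_7): leading monomials are coprime, so the S-polynomial reduces to 0 (Buchberger's first criterion).
S(f_4,h_7): lcm = xy. S = 0.
  remainder 0.

S(h_5,h_7): lcm = y^3. S = -2y.
  leading term y: subtract (8)·h_7 from -2y → 0
  remainder 0.

S(h_6,h_7): lcm = y^2. S = -1/2y.
  leading term y: subtract (2)·h_7 from -1/2y → 0
  remainder 0.

Every S-polynomial of the final basis reduces to 0, so we have a Gröbner basis.
Inter-reduce: drop elements whose leading term is divisible by another's, tail-reduce, and make monic.
Reduced Gröbner basis: {x, y}.
Label its elements g_1 = x, g_2 = y.

Reduce p = -x - y - 3 modulo G:
  leading term x: subtract (-1)·g_1 from -x - y - 3 → -y - 3
  leading term y: subtract (-1)·g_2 from -y - 3 → -3
  leading term 1: no divisor's leading term divides it; move -3 to the remainder.
  normal form = -3.
The normal form is nonzero, so p ∉ I. Since p minus its normal form lies in I, I + (p) = I + (r) where r = -3; decide whether this ideal is the whole ring.
Here r = -3 is a nonzero constant, hence a unit: 1 ∈ I + (p), the Gröbner basis of I + (p) is {1}, and the enlarged system has no common solution — adjoining p is inconsistent.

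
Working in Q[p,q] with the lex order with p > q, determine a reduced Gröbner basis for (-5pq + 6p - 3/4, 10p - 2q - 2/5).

G = {p - 1/5q - 1/25, q^2 - q + 51/100}

f_1 = -5pq + 6p - 3/4, LT = pq.
f_2 = 10p - 2q - 2/5, LT = p.

S(f_1,f_2): lcm = pq. S = -6/5p + 1/5q^2 + 1/25q + 3/20.
  reduce S modulo (f_1, f_2):
  remainder 1/5q^2 - 1/5q + 51/500 ≠ 0; add g_3 = 1/5q^2 - 1/5q + 51/500 to the basis.

The other S-polynomials (S(f_1,g_3), S(f_2,g_3)) all reduce to 0 modulo the current basis, so we have a Gröbner basis.
Inter-reduce: drop elements whose leading term is divisible by another's, tail-reduce, and make monic.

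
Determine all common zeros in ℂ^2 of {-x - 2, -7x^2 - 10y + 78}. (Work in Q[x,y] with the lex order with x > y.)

{(-2, 5)}

Compute a lex Gröbner basis by Buchberger's algorithm.
f_1 = -x - 2, LT = x.
f_2 = -7x^2 - 10y + 78, LT = x^2.

S(f_1,f_2): lcm = x^2. S = 2x - 10/7y + 78/7.
  leading term x: subtract (-2)·f_1 from 2x - 10/7y + 78/7 → -10/7y + 50/7
  leading term y: no divisor's leading term divides it; move -10/7y to the remainder.
  leading term 1: no divisor's leading term divides it; move 50/7 to the remainder.
  remainder -10/7y + 50/7 ≠ 0; add h_3 = -10/7y + 50/7 to the basis.

S(f_1,h_3): leading monomials are coprime, so the S-polynomial reduces to 0 (Buchberger's first criterion).
S(f_2,h_3): leading monomials are coprime, so the S-polynomial reduces to 0 (Buchberger's first criterion).
Every S-polynomial of the final basis reduces to 0, so we have a Gröbner basis.
Inter-reduce: drop elements whose leading term is divisible by another's, tail-reduce, and make monic.
Reduced Gröbner basis: {x + 2, y - 5}.

A lex Gröbner basis eliminates variables successively. Here y - 5 depends only on y, with roots {5}; lifting each root through the earlier basis elements recovers the full solutions.
  y = 5: the earlier basis element becomes x + 2 = 0, giving x = -2 — point (-2, 5).
A lex Gröbner basis triangularizes the system, enabling back-substitution.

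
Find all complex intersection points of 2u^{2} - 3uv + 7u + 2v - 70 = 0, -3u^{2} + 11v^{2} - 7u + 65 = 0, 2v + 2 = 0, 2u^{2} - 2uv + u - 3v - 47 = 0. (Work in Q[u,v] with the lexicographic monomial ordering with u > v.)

Compute a lex Gröbner basis by Buchberger's algorithm.
f_1 = 2u^{2} - 3uv + 7u + 2v - 70, LT = u^{2}.
f_2 = -3u^{2} - 7u + 11v^{2} + 65, LT = u^{2}.
f_3 = 2v + 2, LT = v.
f_4 = 2u^{2} - 2uv + u - 3v - 47, LT = u^{2}.

S(f_1,f_2): lcm = u^{2}. S = -\tfrac{3}{2}uv + \tfrac{7}{6}u + \tfrac{11}{3}v^{2} + v - \tfrac{40}{3}.
  leading term uv: subtract (-\tfrac{3}{4}u)·f_3 from -\tfrac{3}{2}uv + \tfrac{7}{6}u + \tfrac{11}{3}v^{2} + v - \tfrac{40}{3} → \tfrac{8}{3}u + \tfrac{11}{3}v^{2} + v - \tfrac{40}{3}
  leading term u: no divisor's leading term divides it; move \tfrac{8}{3}u to the remainder.
  leading term v^{2}: subtract (\tfrac{11}{6}v)·f_3 from \tfrac{11}{3}v^{2} + v - \tfrac{40}{3} → -\tfrac{8}{3}v - \tfrac{40}{3}
  leading term v: subtract (-\tfrac{4}{3})·f_3 from -\tfrac{8}{3}v - \tfrac{40}{3} → -\tfrac{32}{3}
  leading term 1: no divisor's leading term divides it; move -\tfrac{32}{3} to the remainder.
  remainder \tfrac{8}{3}u - \tfrac{32}{3} ≠ 0; add h_5 = \tfrac{8}{3}u - \tfrac{32}{3} to the basis.

The other S-polynomials (S(f_1,f_3), S(f_1,f_4), S(f_2,f_3), S(f_2,f_4), S(f_3,f_4), S(f_1,h_5), S(f_2,h_5), S(f_3,h_5), S(f_4,h_5)) all reduce to 0 modulo the current basis, so we have a Gröbner basis.
Inter-reduce: drop elements whose leading term is divisible by another's, tail-reduce, and make monic.
Reduced Gröbner basis: {u - 4, v + 1}.

The lex basis is triangular: the last element involves only v. Solving v + 1 = 0 gives v ∈ {-1}; substituting each value into the earlier elements determines the remaining variables.
  v = -1: the earlier basis element becomes u - 4 = 0, giving u = 4 — point (4, -1).

{(4, -1)}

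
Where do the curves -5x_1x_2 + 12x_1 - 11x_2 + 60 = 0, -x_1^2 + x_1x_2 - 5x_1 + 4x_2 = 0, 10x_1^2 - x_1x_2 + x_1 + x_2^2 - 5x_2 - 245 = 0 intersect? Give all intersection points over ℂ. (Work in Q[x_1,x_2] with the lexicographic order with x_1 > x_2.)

{(-5, 0)}

Compute a lex Gröbner basis by Buchberger's algorithm.
f_1 = -5x_1x_2 + 12x_1 - 11x_2 + 60, LT = x_1x_2.
f_2 = -x_1^2 + x_1x_2 - 5x_1 + 4x_2, LT = x_1^2.
f_3 = 10x_1^2 - x_1x_2 + x_1 + x_2^2 - 5x_2 - 245, LT = x_1^2.

S(f_1,f_2): lcm = x_1^2x_2. S = -12/5x_1^2 + x_1x_2^2 - 14/5x_1x_2 - 12x_1 + 4x_2^2.
  reduce S modulo (f_1, f_2, f_3):
  remainder -168/25x_1 + 9/5x_2^2 + 214/25x_2 - 168/5 ≠ 0; add h_4 = -168/25x_1 + 9/5x_2^2 + 214/25x_2 - 168/5 to the basis.

S(f_1,f_3): lcm = x_1^2x_2. S = -12/5x_1^2 + 1/10x_1x_2^2 + 21/10x_1x_2 - 12x_1 - 1/10x_2^3 + 1/2x_2^2 + 49/2x_2.
  reduce S modulo (f_1, f_2, f_3, h_4):
  remainder -1/10x_2^3 + 169/700x_2^2 + 5617/350x_2 ≠ 0; add h_5 = -1/10x_2^3 + 169/700x_2^2 + 5617/350x_2 to the basis.

S(f_2,f_3): lcm = x_1^2. S = -9/10x_1x_2 + 49/10x_1 - 1/10x_2^2 - 7/2x_2 + 49/2.
  reduce S modulo (f_1, f_2, f_3, h_4, h_5):
  remainder 71/112x_2^2 + 331/168x_2 ≠ 0; add h_6 = 71/112x_2^2 + 331/168x_2 to the basis.

S(f_1,h_4): lcm = x_1x_2. S = -12/5x_1 + 15/56x_2^3 + 107/84x_2^2 - 14/5x_2 - 12.
  reduce S modulo (f_1, f_2, f_3, h_4, h_5, h_6):
  remainder 84755/2556x_2 ≠ 0; add h_7 = 84755/2556x_2 to the basis.

The other S-polynomials (S(f_2,h_4), S(f_3,h_4), S(f_1,h_5), S(f_2,h_5), S(f_3,h_5), S(h_4,h_5), S(f_1,h_6), S(f_2,h_6), S(f_3,h_6), S(h_4,h_6), S(h_5,h_6), S(f_1,h_7), S(f_2,h_7), S(f_3,h_7), S(h_4,h_7), S(h_5,h_7), S(h_6,h_7)) all reduce to 0 modulo the current basis, so we have a Gröbner basis.
Inter-reduce: drop elements whose leading term is divisible by another's, tail-reduce, and make monic.
Reduced Gröbner basis: {x_1 + 5, x_2}.

From the last basis element, x_2 = 0, so x_2 takes values in {0}. Each choice, substituted upward through the basis, yields the corresponding point(s) of the solution set.
  x_2 = 0: the earlier basis element becomes x_1 + 5 = 0, giving x_1 = -5 — point (-5, 0).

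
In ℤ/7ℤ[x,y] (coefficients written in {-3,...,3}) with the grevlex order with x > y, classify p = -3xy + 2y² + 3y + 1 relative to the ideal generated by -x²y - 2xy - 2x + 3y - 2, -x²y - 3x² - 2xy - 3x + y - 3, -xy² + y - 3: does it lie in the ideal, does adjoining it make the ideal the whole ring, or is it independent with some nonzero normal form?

First compute the reduced Gröbner basis of I by Buchberger's algorithm.
f_1 = -x²y - 2xy - 2x + 3y - 2, LT = x²y.
f_2 = -x²y - 3x² - 2xy - 3x + y - 3, LT = x²y.
f_3 = -xy² + y - 3, LT = xy².

S(f_1,f_2): lcm = x²y. S = -3x² - x - 2y - 1.
  leading term x²: no divisor's leading term divides it; move -3x² to the remainder.
  leading term x: no divisor's leading term divides it; move -x to the remainder.
  leading term y: no divisor's leading term divides it; move -2y to the remainder.
  leading term 1: no divisor's leading term divides it; move -1 to the remainder.
  remainder -3x² - x - 2y - 1 ≠ 0; add h_4 = -3x² - x - 2y - 1 to the basis.

S(f_1,f_3): lcm = x²y². S = 2xy² + 3xy - 3y² - 3x + 2y.
  leading term xy²: subtract (-2)·f_3 from 2xy² + 3xy - 3y² - 3x + 2y → 3xy - 3y² - 3x - 3y + 1
  leading term xy: no divisor's leading term divides it; move 3xy to the remainder.
  leading term y²: no divisor's leading term divides it; move -3y² to the remainder.
  leading term x: no divisor's leading term divides it; move -3x to the remainder.
  leading term y: no divisor's leading term divides it; move -3y to the remainder.
  leading term 1: no divisor's leading term divides it; move 1 to the remainder.
  remainder 3xy - 3y² - 3x - 3y + 1 ≠ 0; add h_5 = 3xy - 3y² - 3x - 3y + 1 to the basis.

S(f_2,f_3): lcm = x²y². S = 3x²y + 2xy² - 3xy - y² - 3x + 3y.
  leading term x²y: subtract (-3)·f_1 from 3x²y + 2xy² - 3xy - y² - 3x + 3y → 2xy² - 2xy - y² - 2x - 2y + 1
  leading term xy²: subtract (-2)·f_3 from 2xy² - 2xy - y² - 2x - 2y + 1 → -2xy - y² - 2x + 2
  leading term xy: subtract (-3)·h_5 from -2xy - y² - 2x + 2 → -3y² + 3x - 2y - 2
  leading term y²: no divisor's leading term divides it; move -3y² to the remainder.
  leading term x: no divisor's leading term divides it; move 3x to the remainder.
  leading term y: no divisor's leading term divides it; move -2y to the remainder.
  leading term 1: no divisor's leading term divides it; move -2 to the remainder.
  remainder -3y² + 3x - 2y - 2 ≠ 0; add h_6 = -3y² + 3x - 2y - 2 to the basis.

S(f_3,h_4): lcm = x²y². S = 2xy² - 3y³ - xy + 2y² + 3x.
  leading term xy²: subtract (-2)·f_3 from 2xy² - 3y³ - xy + 2y² + 3x → -3y³ - xy + 2y² + 3x + 2y + 1
  leading term y³: subtract (y)·h_6 from -3y³ - xy + 2y² + 3x + 2y + 1 → 3xy - 3y² + 3x - 3y + 1
  leading term xy: subtract (1)·h_5 from 3xy - 3y² + 3x - 3y + 1 → -x
  leading term x: no divisor's leading term divides it; move -x to the remainder.
  remainder -x ≠ 0; add h_7 = -x to the basis.

S(f_1,h_5): lcm = x²y. S = xy² + x² + 3xy - 3x - 3y + 2.
  leading term xy²: subtract (-1)·f_3 from xy² + x² + 3xy - 3x - 3y + 2 → x² + 3xy - 3x - 2y - 1
  leading term x²: subtract (2)·h_4 from x² + 3xy - 3x - 2y - 1 → 3xy - x + 2y + 1
  leading term xy: subtract (1)·h_5 from 3xy - x + 2y + 1 → 3y² + 2x - 2y
  leading term y²: subtract (-1)·h_6 from 3y² + 2x - 2y → -2x + 3y - 2
  leading term x: subtract (2)·h_7 from -2x + 3y - 2 → 3y - 2
  leading term y: no divisor's leading term divides it; move 3y to the remainder.
  leading term 1: no divisor's leading term divides it; move -2 to the remainder.
  remainder 3y - 2 ≠ 0; add h_8 = 3y - 2 to the basis.

The other S-polynomials (S(f_1,h_4), S(f_2,h_4), S(f_2,h_5), S(f_3,h_5), S(h_4,h_5), S(f_1,h_6), S(f_2,h_6), S(f_3,h_6), S(h_4,h_6), S(h_5,h_6), S(f_1,h_7), S(f_2,h_7), S(f_3,h_7), S(h_4,h_7), S(h_5,h_7), S(h_6,h_7), S(f_1,h_8), S(f_2,h_8), S(f_3,h_8), S(h_4,h_8), S(h_5,h_8), S(h_6,h_8), S(h_7,h_8)) all reduce to 0 modulo the current basis, so we have a Gröbner basis.
Inter-reduce: drop elements whose leading term is divisible by another's, tail-reduce, and make monic.
Reduced Gröbner basis: {x, y - 3}.
Label its elements g_1 = x, g_2 = y - 3.

Reduce p = -3xy + 2y² + 3y + 1 modulo G:
  leading term xy: subtract (-3y)·g_1 from -3xy + 2y² + 3y + 1 → 2y² + 3y + 1
  leading term y²: subtract (2y)·g_2 from 2y² + 3y + 1 → 2y + 1
  leading term y: subtract (2)·g_2 from 2y + 1 → 0
  normal form = 0.
Since the normal form is 0, p ∈ I.

-3xy + 2y² + 3y + 1 lies in I (it reduces to 0).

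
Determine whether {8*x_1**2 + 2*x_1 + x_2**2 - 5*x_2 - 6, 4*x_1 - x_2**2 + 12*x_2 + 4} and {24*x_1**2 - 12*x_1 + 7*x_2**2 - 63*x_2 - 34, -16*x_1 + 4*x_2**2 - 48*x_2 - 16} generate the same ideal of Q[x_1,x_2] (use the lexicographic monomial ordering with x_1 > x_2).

No, the ideals differ.

Since reduced Gröbner bases are canonical representatives of ideals under a given ordering, it suffices to compute and compare them.
Buchberger on the first generating set:
f_1 = 8*x_1**2 + 2*x_1 + x_2**2 - 5*x_2 - 6, LT = x_1**2.
f_2 = 4*x_1 - x_2**2 + 12*x_2 + 4, LT = x_1.

S(f_1,f_2): lcm = x_1**2. S = 1/4*x_1*x_2**2 - 3*x_1*x_2 - 3/4*x_1 + 1/8*x_2**2 - 5/8*x_2 - 3/4.
  leading term x_1*x_2**2: subtract (1/16*x_2**2)·f_2 from 1/4*x_1*x_2**2 - 3*x_1*x_2 - 3/4*x_1 + 1/8*x_2**2 - 5/8*x_2 - 3/4 → -3*x_1*x_2 - 3/4*x_1 + 1/16*x_2**4 - 3/4*x_2**3 - 1/8*x_2**2 - 5/8*x_2 - 3/4
  leading term x_1*x_2: subtract (-3/4*x_2)·f_2 from -3*x_1*x_2 - 3/4*x_1 + 1/16*x_2**4 - 3/4*x_2**3 - 1/8*x_2**2 - 5/8*x_2 - 3/4 → -3/4*x_1 + 1/16*x_2**4 - 3/2*x_2**3 + 71/8*x_2**2 + 19/8*x_2 - 3/4
  leading term x_1: subtract (-3/16)·f_2 from -3/4*x_1 + 1/16*x_2**4 - 3/2*x_2**3 + 71/8*x_2**2 + 19/8*x_2 - 3/4 → 1/16*x_2**4 - 3/2*x_2**3 + 139/16*x_2**2 + 37/8*x_2
  leading term x_2**4: no divisor's leading term divides it; move 1/16*x_2**4 to the remainder.
  leading term x_2**3: no divisor's leading term divides it; move -3/2*x_2**3 to the remainder.
  leading term x_2**2: no divisor's leading term divides it; move 139/16*x_2**2 to the remainder.
  leading term x_2: no divisor's leading term divides it; move 37/8*x_2 to the remainder.
  remainder 1/16*x_2**4 - 3/2*x_2**3 + 139/16*x_2**2 + 37/8*x_2 ≠ 0; add g_3 = 1/16*x_2**4 - 3/2*x_2**3 + 139/16*x_2**2 + 37/8*x_2 to the basis.

The other S-polynomials (S(f_1,g_3), S(f_2,g_3)) all reduce to 0 modulo the current basis, so we have a Gröbner basis.
Inter-reduce: drop elements whose leading term is divisible by another's, tail-reduce, and make monic.
Reduced Gröbner basis: {x_1 - 1/4*x_2**2 + 3*x_2 + 1, x_2**4 - 24*x_2**3 + 139*x_2**2 + 74*x_2}.

Buchberger on the second generating set:
h_1 = 24*x_1**2 - 12*x_1 + 7*x_2**2 - 63*x_2 - 34, LT = x_1**2.
h_2 = -16*x_1 + 4*x_2**2 - 48*x_2 - 16, LT = x_1.

S(h_1,h_2): lcm = x_1**2. S = 1/4*x_1*x_2**2 - 3*x_1*x_2 - 3/2*x_1 + 7/24*x_2**2 - 21/8*x_2 - 17/12.
  leading term x_1*x_2**2: subtract (-1/64*x_2**2)·h_2 from 1/4*x_1*x_2**2 - 3*x_1*x_2 - 3/2*x_1 + 7/24*x_2**2 - 21/8*x_2 - 17/12 → -3*x_1*x_2 - 3/2*x_1 + 1/16*x_2**4 - 3/4*x_2**3 + 1/24*x_2**2 - 21/8*x_2 - 17/12
  leading term x_1*x_2: subtract (3/16*x_2)·h_2 from -3*x_1*x_2 - 3/2*x_1 + 1/16*x_2**4 - 3/4*x_2**3 + 1/24*x_2**2 - 21/8*x_2 - 17/12 → -3/2*x_1 + 1/16*x_2**4 - 3/2*x_2**3 + 217/24*x_2**2 + 3/8*x_2 - 17/12
  leading term x_1: subtract (3/32)·h_2 from -3/2*x_1 + 1/16*x_2**4 - 3/2*x_2**3 + 217/24*x_2**2 + 3/8*x_2 - 17/12 → 1/16*x_2**4 - 3/2*x_2**3 + 26/3*x_2**2 + 39/8*x_2 + 1/12
  leading term x_2**4: no divisor's leading term divides it; move 1/16*x_2**4 to the remainder.
  leading term x_2**3: no divisor's leading term divides it; move -3/2*x_2**3 to the remainder.
  leading term x_2**2: no divisor's leading term divides it; move 26/3*x_2**2 to the remainder.
  leading term x_2: no divisor's leading term divides it; move 39/8*x_2 to the remainder.
  leading term 1: no divisor's leading term divides it; move 1/12 to the remainder.
  remainder 1/16*x_2**4 - 3/2*x_2**3 + 26/3*x_2**2 + 39/8*x_2 + 1/12 ≠ 0; add k_3 = 1/16*x_2**4 - 3/2*x_2**3 + 26/3*x_2**2 + 39/8*x_2 + 1/12 to the basis.

The other S-polynomials (S(h_1,k_3), S(h_2,k_3)) all reduce to 0 modulo the current basis, so we have a Gröbner basis.
Inter-reduce: drop elements whose leading term is divisible by another's, tail-reduce, and make monic.
Reduced Gröbner basis: {x_1 - 1/4*x_2**2 + 3*x_2 + 1, x_2**4 - 24*x_2**3 + 416/3*x_2**2 + 78*x_2 + 4/3}.

Since the reduced bases disagree, the two ideals are not the same.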